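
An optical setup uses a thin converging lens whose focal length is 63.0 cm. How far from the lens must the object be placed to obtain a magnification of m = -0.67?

m = −d_i/d_o ⇒ d_i = −m·d_o.
1/f = 1/d_o + 1/d_i = 1/d_o − 1/(m·d_o) = (1 − 1/m)/d_o, so d_o = f(1 − 1/m) = (63.00)(1 − 1/(-0.67)) = 157 cm.

157 cm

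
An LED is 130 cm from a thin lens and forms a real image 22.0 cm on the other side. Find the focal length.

Real image ⇒ d_i = +22.0 cm.
1/f = 1/d_o + 1/d_i = 1/(130) + 1/(22.0) = 0.05315, so f = 18.8 cm.
Since f is positive, the thin lens is converging.

f = 18.8 cm (converging)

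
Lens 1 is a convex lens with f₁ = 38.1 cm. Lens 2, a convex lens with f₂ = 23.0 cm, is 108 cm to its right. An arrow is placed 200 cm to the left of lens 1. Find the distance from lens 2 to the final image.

Lens 1: 1/d_i1 = 1/f₁ − 1/d_o1 = 1/(38.1) − 1/(200) = 0.02125, so d_i1 = 47.07 cm.
The intermediate image is 47.07 cm to the right of lens 1, which is 108 − (47.07) = 60.93 cm to the left of lens 2, so d_o2 = +60.93 cm.
Lens 2: 1/d_i2 = 1/f₂ − 1/d_o2 = 1/(23.0) − 1/(60.93) = 0.02707, so d_i2 = 36.9 cm.
The final image is real, 36.9 cm to the right of lens 2 (overall magnification ≈ 0.14).

36.9 cm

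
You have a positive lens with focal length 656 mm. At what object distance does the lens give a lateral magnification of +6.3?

552 mm

m = −d_i/d_o ⇒ d_i = −m·d_o.
1/f = 1/d_o + 1/d_i = 1/d_o − 1/(m·d_o) = (1 − 1/m)/d_o, so d_o = f(1 − 1/m) = (656.0)(1 − 1/(+6.3)) = 552 mm.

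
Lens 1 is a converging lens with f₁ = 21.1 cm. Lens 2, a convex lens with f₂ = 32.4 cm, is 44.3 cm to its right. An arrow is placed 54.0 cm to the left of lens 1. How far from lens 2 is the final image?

Lens 1: 1/d_i1 = 1/f₁ − 1/d_o1 = 1/(21.1) − 1/(54.0) = 0.02887, so d_i1 = 34.63 cm.
The intermediate image is 34.63 cm to the right of lens 1, which is 44.3 − (34.63) = 9.670 cm to the left of lens 2, so d_o2 = +9.670 cm.
Lens 2: 1/d_i2 = 1/f₂ − 1/d_o2 = 1/(32.4) − 1/(9.670) = -0.07255, so d_i2 = -13.8 cm.
The final image is virtual, 13.8 cm to the left of lens 2 (overall magnification ≈ -0.91).

13.8 cm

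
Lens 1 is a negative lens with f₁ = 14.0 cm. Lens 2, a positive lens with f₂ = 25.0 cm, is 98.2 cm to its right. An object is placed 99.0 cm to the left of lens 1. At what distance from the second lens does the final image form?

32.3 cm

Lens 1 is diverging, so f₁ = −14.0 cm.
Lens 1: 1/d_i1 = 1/f₁ − 1/d_o1 = 1/(-14.0) − 1/(99.0) = -0.08153, so d_i1 = -12.27 cm.
The intermediate image is 12.27 cm to the left of lens 1 (virtual), which is 98.2 − (-12.27) = 110.5 cm to the left of lens 2, so d_o2 = +110.5 cm.
Lens 2: 1/d_i2 = 1/f₂ − 1/d_o2 = 1/(25.0) − 1/(110.5) = 0.03095, so d_i2 = 32.3 cm.
The final image is real, 32.3 cm to the right of lens 2 (overall magnification ≈ -0.036).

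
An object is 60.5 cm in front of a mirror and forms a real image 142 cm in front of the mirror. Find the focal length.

f = 42.4 cm (concave)

Real image ⇒ d_i = +142 cm.
1/f = 1/d_o + 1/d_i = 1/(60.5) + 1/(142) = 0.02357, so f = 42.4 cm.
Since f is positive, the mirror is concave.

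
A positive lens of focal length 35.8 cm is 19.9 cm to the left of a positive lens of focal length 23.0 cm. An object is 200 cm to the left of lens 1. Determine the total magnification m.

Lens 1: 1/d_i1 = 1/(35.8) − 1/(200) = 0.02293, so d_i1 = 43.61 cm; m₁ = −d_i1/d_o1 = -0.2180.
d_o2 = 19.9 − (43.61) = -23.71 cm (virtual object).
Lens 2: 1/d_i2 = 1/(23.0) − 1/(-23.71) = 0.08565, so d_i2 = 11.67 cm; m₂ = −d_i2/d_o2 = +0.4924.
m = m₁·m₂ = (-0.2180)(+0.4924) = -0.107.

m = -0.107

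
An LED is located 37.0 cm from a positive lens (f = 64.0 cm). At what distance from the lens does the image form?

87.7 cm

Lens equation: 1/q = 1/f − 1/p = 1/(64.00) − 1/(37.0) = 0.01562 − 0.02703 = -0.01140, so q = -87.7 cm.
The image is virtual, upright and enlarged, on the same side as the object.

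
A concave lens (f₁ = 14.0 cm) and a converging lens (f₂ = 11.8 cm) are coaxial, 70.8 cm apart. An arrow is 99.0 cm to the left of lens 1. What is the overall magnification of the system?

m = -0.0205

f₁ = −14.0 cm (diverging).
Lens 1: 1/d_i1 = 1/(-14.0) − 1/(99.0) = -0.08153, so d_i1 = -12.27 cm; m₁ = −d_i1/d_o1 = +0.1239.
d_o2 = 70.8 − (-12.27) = 83.07 cm.
Lens 2: 1/d_i2 = 1/(11.8) − 1/(83.07) = 0.07271, so d_i2 = 13.75 cm; m₂ = −d_i2/d_o2 = -0.1656.
m = m₁·m₂ = (+0.1239)(-0.1656) = -0.0205.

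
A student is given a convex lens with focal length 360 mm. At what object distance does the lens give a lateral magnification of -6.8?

m = −d_i/d_o ⇒ d_i = −m·d_o.
1/f = 1/d_o + 1/d_i = 1/d_o − 1/(m·d_o) = (1 − 1/m)/d_o, so d_o = f(1 − 1/m) = (360.0)(1 − 1/(-6.8)) = 413 mm.

413 mm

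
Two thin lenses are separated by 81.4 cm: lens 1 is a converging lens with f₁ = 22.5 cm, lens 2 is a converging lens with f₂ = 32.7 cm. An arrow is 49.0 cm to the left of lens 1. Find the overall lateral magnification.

m = +3.91

Lens 1: 1/d_i1 = 1/(22.5) − 1/(49.0) = 0.02404, so d_i1 = 41.60 cm; m₁ = −d_i1/d_o1 = -0.8490.
d_o2 = 81.4 − (41.60) = 39.80 cm.
Lens 2: 1/d_i2 = 1/(32.7) − 1/(39.80) = 0.005455, so d_i2 = 183.3 cm; m₂ = −d_i2/d_o2 = -4.606.
m = m₁·m₂ = (-0.8490)(-4.606) = +3.91.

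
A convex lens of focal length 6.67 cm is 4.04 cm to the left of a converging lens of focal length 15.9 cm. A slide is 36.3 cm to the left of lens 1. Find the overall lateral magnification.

m = -0.179

Lens 1: 1/d_i1 = 1/(6.67) − 1/(36.3) = 0.1224, so d_i1 = 8.171 cm; m₁ = −d_i1/d_o1 = -0.2251.
d_o2 = 4.04 − (8.171) = -4.131 cm (virtual object).
Lens 2: 1/d_i2 = 1/(15.9) − 1/(-4.131) = 0.3050, so d_i2 = 3.279 cm; m₂ = −d_i2/d_o2 = +0.7938.
m = m₁·m₂ = (-0.2251)(+0.7938) = -0.179.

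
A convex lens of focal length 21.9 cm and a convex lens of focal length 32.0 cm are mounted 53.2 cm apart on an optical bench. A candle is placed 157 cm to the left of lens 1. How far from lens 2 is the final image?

209 cm

Lens 1: 1/d_i1 = 1/f₁ − 1/d_o1 = 1/(21.9) − 1/(157) = 0.03929, so d_i1 = 25.45 cm.
The intermediate image is 25.45 cm to the right of lens 1, which is 53.2 − (25.45) = 27.75 cm to the left of lens 2, so d_o2 = +27.75 cm.
Lens 2: 1/d_i2 = 1/f₂ − 1/d_o2 = 1/(32.0) − 1/(27.75) = -0.004786, so d_i2 = -209 cm.
The final image is virtual, 209 cm to the left of lens 2 (overall magnification ≈ -1.2).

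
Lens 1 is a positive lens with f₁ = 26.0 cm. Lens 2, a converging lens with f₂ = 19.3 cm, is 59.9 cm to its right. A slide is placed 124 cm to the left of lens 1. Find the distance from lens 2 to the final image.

Lens 1: 1/d_i1 = 1/f₁ − 1/d_o1 = 1/(26.0) − 1/(124) = 0.03040, so d_i1 = 32.90 cm.
The intermediate image is 32.90 cm to the right of lens 1, which is 59.9 − (32.90) = 27.00 cm to the left of lens 2, so d_o2 = +27.00 cm.
Lens 2: 1/d_i2 = 1/f₂ − 1/d_o2 = 1/(19.3) − 1/(27.00) = 0.01478, so d_i2 = 67.7 cm.
The final image is real, 67.7 cm to the right of lens 2 (overall magnification ≈ 0.66).

67.7 cm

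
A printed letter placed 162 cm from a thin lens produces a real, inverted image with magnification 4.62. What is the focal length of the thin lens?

m = −d_i/d_o ⇒ d_i = −m·d_o = −(-4.62)·(162) = 748.4 cm.
1/f = 1/d_o + 1/d_i = 1/(162) + 1/(748.4) = 0.007509, so f = 133 cm.
Since f is positive, the thin lens is converging.

f = 133 cm (converging)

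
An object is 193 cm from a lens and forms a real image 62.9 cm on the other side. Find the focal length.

f = 47.4 cm (converging)

Real image ⇒ d_i = +62.9 cm.
1/f = 1/d_o + 1/d_i = 1/(193) + 1/(62.9) = 0.02108, so f = 47.4 cm.
Since f is positive, the lens is converging.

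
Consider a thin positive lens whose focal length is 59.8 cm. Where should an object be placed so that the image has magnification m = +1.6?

m = −d_i/d_o ⇒ d_i = −m·d_o.
1/f = 1/d_o + 1/d_i = 1/d_o − 1/(m·d_o) = (1 − 1/m)/d_o, so d_o = f(1 − 1/m) = (59.80)(1 − 1/(+1.6)) = 22.4 cm.

22.4 cm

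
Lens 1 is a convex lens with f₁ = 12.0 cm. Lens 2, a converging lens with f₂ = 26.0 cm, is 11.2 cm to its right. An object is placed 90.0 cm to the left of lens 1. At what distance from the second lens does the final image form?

2.40 cm

Lens 1: 1/d_i1 = 1/f₁ − 1/d_o1 = 1/(12.0) − 1/(90.0) = 0.07222, so d_i1 = 13.85 cm.
The intermediate image is 13.85 cm to the right of lens 1, which lies 2.650 cm to the right of lens 2 — a virtual object — so d_o2 = −2.650 cm.
Lens 2: 1/d_i2 = 1/f₂ − 1/d_o2 = 1/(26.0) − 1/(-2.650) = 0.4158, so d_i2 = 2.40 cm.
The final image is real, 2.40 cm to the right of lens 2 (overall magnification ≈ -0.14).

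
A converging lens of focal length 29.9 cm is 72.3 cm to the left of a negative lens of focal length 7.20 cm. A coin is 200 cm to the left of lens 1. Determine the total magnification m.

m = -0.0285

Lens 1: 1/d_i1 = 1/(29.9) − 1/(200) = 0.02844, so d_i1 = 35.16 cm; m₁ = −d_i1/d_o1 = -0.1758.
d_o2 = 72.3 − (35.16) = 37.14 cm.
f₂ = −7.20 cm (diverging).
Lens 2: 1/d_i2 = 1/(-7.20) − 1/(37.14) = -0.1658, so d_i2 = -6.031 cm; m₂ = −d_i2/d_o2 = +0.1624.
m = m₁·m₂ = (-0.1758)(+0.1624) = -0.0285.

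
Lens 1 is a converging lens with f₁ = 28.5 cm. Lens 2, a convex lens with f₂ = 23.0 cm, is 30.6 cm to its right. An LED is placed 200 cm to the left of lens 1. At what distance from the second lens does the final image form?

Lens 1: 1/d_i1 = 1/f₁ − 1/d_o1 = 1/(28.5) − 1/(200) = 0.03009, so d_i1 = 33.24 cm.
The intermediate image is 33.24 cm to the right of lens 1, which lies 2.640 cm to the right of lens 2 — a virtual object — so d_o2 = −2.640 cm.
Lens 2: 1/d_i2 = 1/f₂ − 1/d_o2 = 1/(23.0) − 1/(-2.640) = 0.4223, so d_i2 = 2.37 cm.
The final image is real, 2.37 cm to the right of lens 2 (overall magnification ≈ -0.15).

2.37 cm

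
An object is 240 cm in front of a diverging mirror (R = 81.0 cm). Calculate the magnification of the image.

f = R/2 = 81.0/2 = 40.50 cm; for a diverging mirror, f = -40.50 cm.
1/d_i = 1/f − 1/d_o = 1/(-40.50) − 1/(240) = -0.02886, so d_i = -34.65 cm.
m = −d_i/d_o = −(-34.65)/(240) = +0.144.
The image is virtual, upright and reduced, behind the mirror.

m = +0.144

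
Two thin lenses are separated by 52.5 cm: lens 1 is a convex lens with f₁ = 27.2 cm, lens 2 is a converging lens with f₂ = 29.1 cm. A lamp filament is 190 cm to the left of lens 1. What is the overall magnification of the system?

m = -0.583

Lens 1: 1/d_i1 = 1/(27.2) − 1/(190) = 0.03150, so d_i1 = 31.74 cm; m₁ = −d_i1/d_o1 = -0.1671.
d_o2 = 52.5 − (31.74) = 20.76 cm.
Lens 2: 1/d_i2 = 1/(29.1) − 1/(20.76) = -0.01381, so d_i2 = -72.44 cm; m₂ = −d_i2/d_o2 = +3.489.
m = m₁·m₂ = (-0.1671)(+3.489) = -0.583.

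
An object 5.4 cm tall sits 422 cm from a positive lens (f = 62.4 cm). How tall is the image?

0.937 cm

1/d_i = 1/f − 1/d_o = 1/(62.40) − 1/(422) = 0.01366, so d_i = 73.23 cm.
m = −d_i/d_o = -0.1735.
|h_i| = |m|·h_o = 0.1735 × 5.4 = 0.937 cm. The image is real, inverted and reduced, on the far side of the lens.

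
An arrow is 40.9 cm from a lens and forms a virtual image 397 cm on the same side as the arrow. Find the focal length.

f = 45.6 cm (converging)

Virtual image ⇒ d_i = −397 cm.
1/f = 1/d_o + 1/d_i = 1/(40.9) + 1/(-397) = 0.02193, so f = 45.6 cm.
Since f is positive, the lens is converging.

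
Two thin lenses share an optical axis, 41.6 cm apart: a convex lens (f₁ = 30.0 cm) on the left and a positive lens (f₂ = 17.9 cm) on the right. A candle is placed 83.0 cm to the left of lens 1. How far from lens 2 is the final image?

Lens 1: 1/d_i1 = 1/f₁ − 1/d_o1 = 1/(30.0) − 1/(83.0) = 0.02129, so d_i1 = 46.98 cm.
The intermediate image is 46.98 cm to the right of lens 1, which lies 5.380 cm to the right of lens 2 — a virtual object — so d_o2 = −5.380 cm.
Lens 2: 1/d_i2 = 1/f₂ − 1/d_o2 = 1/(17.9) − 1/(-5.380) = 0.2417, so d_i2 = 4.14 cm.
The final image is real, 4.14 cm to the right of lens 2 (overall magnification ≈ -0.44).

4.14 cm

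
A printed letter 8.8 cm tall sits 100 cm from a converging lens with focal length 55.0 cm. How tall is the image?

10.8 cm

1/d_i = 1/f − 1/d_o = 1/(55.00) − 1/(100) = 0.008182, so d_i = 122.2 cm.
m = −d_i/d_o = -1.222.
|h_i| = |m|·h_o = 1.222 × 8.8 = 10.8 cm. The image is real, inverted and enlarged, on the far side of the lens.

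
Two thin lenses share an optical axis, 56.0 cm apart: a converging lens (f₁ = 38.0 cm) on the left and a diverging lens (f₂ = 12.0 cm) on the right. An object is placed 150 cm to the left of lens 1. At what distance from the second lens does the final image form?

3.58 cm

Lens 1: 1/d_i1 = 1/f₁ − 1/d_o1 = 1/(38.0) − 1/(150) = 0.01965, so d_i1 = 50.89 cm.
The intermediate image is 50.89 cm to the right of lens 1, which is 56.0 − (50.89) = 5.110 cm to the left of lens 2, so d_o2 = +5.110 cm.
Lens 2 is diverging, so f₂ = −12.0 cm.
Lens 2: 1/d_i2 = 1/f₂ − 1/d_o2 = 1/(-12.0) − 1/(5.110) = -0.2790, so d_i2 = -3.58 cm.
The final image is virtual, 3.58 cm to the left of lens 2 (overall magnification ≈ -0.24).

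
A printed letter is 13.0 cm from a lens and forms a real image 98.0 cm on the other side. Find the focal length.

Real image ⇒ d_i = +98.0 cm.
1/f = 1/d_o + 1/d_i = 1/(13.0) + 1/(98.0) = 0.08713, so f = 11.5 cm.
Since f is positive, the lens is converging.

f = 11.5 cm (converging)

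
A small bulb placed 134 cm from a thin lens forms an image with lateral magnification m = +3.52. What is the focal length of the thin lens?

m = −d_i/d_o ⇒ d_i = −m·d_o = −(+3.52)·(134) = -471.7 cm.
1/f = 1/d_o + 1/d_i = 1/(134) + 1/(-471.7) = 0.005343, so f = 187 cm.
Since f is positive, the thin lens is converging.

f = 187 cm (converging)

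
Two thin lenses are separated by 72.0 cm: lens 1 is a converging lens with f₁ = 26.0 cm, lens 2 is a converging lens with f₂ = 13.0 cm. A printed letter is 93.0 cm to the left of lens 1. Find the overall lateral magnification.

m = +0.220

Lens 1: 1/d_i1 = 1/(26.0) − 1/(93.0) = 0.02771, so d_i1 = 36.09 cm; m₁ = −d_i1/d_o1 = -0.3881.
d_o2 = 72.0 − (36.09) = 35.91 cm.
Lens 2: 1/d_i2 = 1/(13.0) − 1/(35.91) = 0.04908, so d_i2 = 20.38 cm; m₂ = −d_i2/d_o2 = -0.5674.
m = m₁·m₂ = (-0.3881)(-0.5674) = +0.220.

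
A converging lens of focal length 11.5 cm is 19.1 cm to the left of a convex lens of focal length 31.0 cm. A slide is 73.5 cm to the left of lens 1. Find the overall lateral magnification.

Lens 1: 1/d_i1 = 1/(11.5) − 1/(73.5) = 0.07335, so d_i1 = 13.63 cm; m₁ = −d_i1/d_o1 = -0.1854.
d_o2 = 19.1 − (13.63) = 5.470 cm.
Lens 2: 1/d_i2 = 1/(31.0) − 1/(5.470) = -0.1506, so d_i2 = -6.642 cm; m₂ = −d_i2/d_o2 = +1.214.
m = m₁·m₂ = (-0.1854)(+1.214) = -0.225.

m = -0.225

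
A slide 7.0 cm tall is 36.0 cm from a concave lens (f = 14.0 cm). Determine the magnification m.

For a concave lens, f = -14.0 cm.
1/d_i = 1/f − 1/d_o = 1/(-14.00) − 1/(36.0) = -0.09921, so d_i = -10.08 cm.
m = −d_i/d_o = −(-10.08)/(36.0) = +0.280.
The image is virtual, upright and reduced, on the same side as the object.

m = +0.280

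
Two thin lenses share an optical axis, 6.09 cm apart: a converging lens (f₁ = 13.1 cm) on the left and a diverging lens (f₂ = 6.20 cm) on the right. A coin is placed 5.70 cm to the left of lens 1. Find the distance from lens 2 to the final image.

4.48 cm

Lens 1: 1/d_i1 = 1/f₁ − 1/d_o1 = 1/(13.1) − 1/(5.70) = -0.09910, so d_i1 = -10.09 cm.
The intermediate image is 10.09 cm to the left of lens 1 (virtual), which is 6.09 − (-10.09) = 16.18 cm to the left of lens 2, so d_o2 = +16.18 cm.
Lens 2 is diverging, so f₂ = −6.20 cm.
Lens 2: 1/d_i2 = 1/f₂ − 1/d_o2 = 1/(-6.20) − 1/(16.18) = -0.2231, so d_i2 = -4.48 cm.
The final image is virtual, 4.48 cm to the left of lens 2 (overall magnification ≈ 0.49).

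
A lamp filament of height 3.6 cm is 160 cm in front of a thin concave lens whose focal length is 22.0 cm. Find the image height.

0.435 cm

For a concave lens, f = -22.0 cm.
1/d_i = 1/f − 1/d_o = 1/(-22.00) − 1/(160) = -0.05170, so d_i = -19.34 cm.
m = −d_i/d_o = +0.1209.
|h_i| = |m|·h_o = 0.1209 × 3.6 = 0.435 cm. The image is virtual, upright and reduced, on the same side as the object.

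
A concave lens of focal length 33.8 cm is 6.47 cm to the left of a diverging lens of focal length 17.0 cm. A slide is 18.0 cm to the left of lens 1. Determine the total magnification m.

f₁ = −33.8 cm (diverging).
Lens 1: 1/d_i1 = 1/(-33.8) − 1/(18.0) = -0.08514, so d_i1 = -11.75 cm; m₁ = −d_i1/d_o1 = +0.6528.
d_o2 = 6.47 − (-11.75) = 18.22 cm.
f₂ = −17.0 cm (diverging).
Lens 2: 1/d_i2 = 1/(-17.0) − 1/(18.22) = -0.1137, so d_i2 = -8.794 cm; m₂ = −d_i2/d_o2 = +0.4827.
m = m₁·m₂ = (+0.6528)(+0.4827) = +0.315.

m = +0.315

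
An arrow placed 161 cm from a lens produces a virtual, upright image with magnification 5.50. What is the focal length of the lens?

m = −d_i/d_o ⇒ d_i = −m·d_o = −(+5.50)·(161) = -885.5 cm.
1/f = 1/d_o + 1/d_i = 1/(161) + 1/(-885.5) = 0.005082, so f = 197 cm.
Since f is positive, the lens is converging.

f = 197 cm (converging)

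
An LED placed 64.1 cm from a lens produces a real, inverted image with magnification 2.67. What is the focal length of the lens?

f = 46.6 cm (converging)

m = −d_i/d_o ⇒ d_i = −m·d_o = −(-2.67)·(64.1) = 171.1 cm.
1/f = 1/d_o + 1/d_i = 1/(64.1) + 1/(171.1) = 0.02145, so f = 46.6 cm.
Since f is positive, the lens is converging.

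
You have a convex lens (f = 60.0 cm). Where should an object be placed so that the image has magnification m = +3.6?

m = −d_i/d_o ⇒ d_i = −m·d_o.
1/f = 1/d_o + 1/d_i = 1/d_o − 1/(m·d_o) = (1 − 1/m)/d_o, so d_o = f(1 − 1/m) = (60.00)(1 − 1/(+3.6)) = 43.3 cm.

43.3 cm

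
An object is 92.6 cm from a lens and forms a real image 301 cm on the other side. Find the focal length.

f = 70.8 cm (converging)

Real image ⇒ d_i = +301 cm.
1/f = 1/d_o + 1/d_i = 1/(92.6) + 1/(301) = 0.01412, so f = 70.8 cm.
Since f is positive, the lens is converging.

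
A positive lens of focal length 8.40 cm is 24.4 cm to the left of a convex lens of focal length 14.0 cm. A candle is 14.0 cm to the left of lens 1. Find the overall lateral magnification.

m = -1.98

Lens 1: 1/d_i1 = 1/(8.40) − 1/(14.0) = 0.04762, so d_i1 = 21.00 cm; m₁ = −d_i1/d_o1 = -1.500.
d_o2 = 24.4 − (21.00) = 3.400 cm.
Lens 2: 1/d_i2 = 1/(14.0) − 1/(3.400) = -0.2227, so d_i2 = -4.491 cm; m₂ = −d_i2/d_o2 = +1.321.
m = m₁·m₂ = (-1.500)(+1.321) = -1.98.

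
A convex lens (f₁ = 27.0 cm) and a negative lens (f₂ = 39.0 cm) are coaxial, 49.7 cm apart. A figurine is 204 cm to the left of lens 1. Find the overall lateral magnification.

Lens 1: 1/d_i1 = 1/(27.0) − 1/(204) = 0.03214, so d_i1 = 31.12 cm; m₁ = −d_i1/d_o1 = -0.1525.
d_o2 = 49.7 − (31.12) = 18.58 cm.
f₂ = −39.0 cm (diverging).
Lens 2: 1/d_i2 = 1/(-39.0) − 1/(18.58) = -0.07946, so d_i2 = -12.58 cm; m₂ = −d_i2/d_o2 = +0.6773.
m = m₁·m₂ = (-0.1525)(+0.6773) = -0.103.

m = -0.103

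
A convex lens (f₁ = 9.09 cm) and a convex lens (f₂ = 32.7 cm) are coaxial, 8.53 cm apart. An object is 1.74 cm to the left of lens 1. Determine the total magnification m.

m = +1.84

Lens 1: 1/d_i1 = 1/(9.09) − 1/(1.74) = -0.4647, so d_i1 = -2.152 cm; m₁ = −d_i1/d_o1 = +1.237.
d_o2 = 8.53 − (-2.152) = 10.68 cm.
Lens 2: 1/d_i2 = 1/(32.7) − 1/(10.68) = -0.06305, so d_i2 = -15.86 cm; m₂ = −d_i2/d_o2 = +1.485.
m = m₁·m₂ = (+1.237)(+1.485) = +1.84.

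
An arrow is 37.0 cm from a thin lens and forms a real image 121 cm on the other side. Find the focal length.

f = 28.3 cm (converging)

Real image ⇒ d_i = +121 cm.
1/f = 1/d_o + 1/d_i = 1/(37.0) + 1/(121) = 0.03529, so f = 28.3 cm.
Since f is positive, the thin lens is converging.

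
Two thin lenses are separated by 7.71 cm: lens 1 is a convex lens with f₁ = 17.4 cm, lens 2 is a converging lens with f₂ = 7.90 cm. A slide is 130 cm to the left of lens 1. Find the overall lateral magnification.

Lens 1: 1/d_i1 = 1/(17.4) − 1/(130) = 0.04978, so d_i1 = 20.09 cm; m₁ = −d_i1/d_o1 = -0.1545.
d_o2 = 7.71 − (20.09) = -12.38 cm (virtual object).
Lens 2: 1/d_i2 = 1/(7.90) − 1/(-12.38) = 0.2074, so d_i2 = 4.823 cm; m₂ = −d_i2/d_o2 = +0.3895.
m = m₁·m₂ = (-0.1545)(+0.3895) = -0.0602.

m = -0.0602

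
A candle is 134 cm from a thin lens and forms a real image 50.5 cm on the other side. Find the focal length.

Real image ⇒ d_i = +50.5 cm.
1/f = 1/d_o + 1/d_i = 1/(134) + 1/(50.5) = 0.02726, so f = 36.7 cm.
Since f is positive, the thin lens is converging.

f = 36.7 cm (converging)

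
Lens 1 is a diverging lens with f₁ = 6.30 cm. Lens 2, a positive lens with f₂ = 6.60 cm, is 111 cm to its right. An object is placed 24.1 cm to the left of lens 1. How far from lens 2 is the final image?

7.00 cm

Lens 1 is diverging, so f₁ = −6.30 cm.
Lens 1: 1/d_i1 = 1/f₁ − 1/d_o1 = 1/(-6.30) − 1/(24.1) = -0.2002, so d_i1 = -4.994 cm.
The intermediate image is 4.994 cm to the left of lens 1 (virtual), which is 111 − (-4.994) = 116.0 cm to the left of lens 2, so d_o2 = +116.0 cm.
Lens 2: 1/d_i2 = 1/f₂ − 1/d_o2 = 1/(6.60) − 1/(116.0) = 0.1429, so d_i2 = 7.00 cm.
The final image is real, 7.00 cm to the right of lens 2 (overall magnification ≈ -0.013).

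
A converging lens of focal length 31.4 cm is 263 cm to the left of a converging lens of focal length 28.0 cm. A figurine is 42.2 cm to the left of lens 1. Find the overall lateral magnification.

m = +0.725

Lens 1: 1/d_i1 = 1/(31.4) − 1/(42.2) = 0.008150, so d_i1 = 122.7 cm; m₁ = −d_i1/d_o1 = -2.908.
d_o2 = 263 − (122.7) = 140.3 cm.
Lens 2: 1/d_i2 = 1/(28.0) − 1/(140.3) = 0.02859, so d_i2 = 34.98 cm; m₂ = −d_i2/d_o2 = -0.2493.
m = m₁·m₂ = (-2.908)(-0.2493) = +0.725.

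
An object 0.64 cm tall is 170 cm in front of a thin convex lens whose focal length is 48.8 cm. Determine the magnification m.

m = -0.403

1/d_i = 1/f − 1/d_o = 1/(48.80) − 1/(170) = 0.01461, so d_i = 68.45 cm.
m = −d_i/d_o = −(68.45)/(170) = -0.403.
The image is real, inverted and reduced, on the far side of the lens.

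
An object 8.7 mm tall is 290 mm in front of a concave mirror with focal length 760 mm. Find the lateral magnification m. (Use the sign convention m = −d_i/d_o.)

m = +1.62

1/d_i = 1/f − 1/d_o = 1/(760.0) − 1/(290) = -0.002132, so d_i = -468.9 mm.
m = −d_i/d_o = −(-468.9)/(290) = +1.62.
The image is virtual, upright and enlarged, behind the mirror.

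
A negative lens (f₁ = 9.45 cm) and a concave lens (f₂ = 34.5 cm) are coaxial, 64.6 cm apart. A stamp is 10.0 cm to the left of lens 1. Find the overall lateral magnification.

f₁ = −9.45 cm (diverging).
Lens 1: 1/d_i1 = 1/(-9.45) − 1/(10.0) = -0.2058, so d_i1 = -4.859 cm; m₁ = −d_i1/d_o1 = +0.4859.
d_o2 = 64.6 − (-4.859) = 69.46 cm.
f₂ = −34.5 cm (diverging).
Lens 2: 1/d_i2 = 1/(-34.5) − 1/(69.46) = -0.04338, so d_i2 = -23.05 cm; m₂ = −d_i2/d_o2 = +0.3319.
m = m₁·m₂ = (+0.4859)(+0.3319) = +0.161.

m = +0.161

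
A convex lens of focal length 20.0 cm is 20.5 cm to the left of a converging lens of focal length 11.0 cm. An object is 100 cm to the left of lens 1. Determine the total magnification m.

Lens 1: 1/d_i1 = 1/(20.0) − 1/(100) = 0.04000, so d_i1 = 25.00 cm; m₁ = −d_i1/d_o1 = -0.2500.
d_o2 = 20.5 − (25.00) = -4.500 cm (virtual object).
Lens 2: 1/d_i2 = 1/(11.0) − 1/(-4.500) = 0.3131, so d_i2 = 3.194 cm; m₂ = −d_i2/d_o2 = +0.7097.
m = m₁·m₂ = (-0.2500)(+0.7097) = -0.177.

m = -0.177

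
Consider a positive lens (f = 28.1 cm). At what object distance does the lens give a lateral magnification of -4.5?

m = −d_i/d_o ⇒ d_i = −m·d_o.
1/f = 1/d_o + 1/d_i = 1/d_o − 1/(m·d_o) = (1 − 1/m)/d_o, so d_o = f(1 − 1/m) = (28.10)(1 − 1/(-4.5)) = 34.3 cm.

34.3 cm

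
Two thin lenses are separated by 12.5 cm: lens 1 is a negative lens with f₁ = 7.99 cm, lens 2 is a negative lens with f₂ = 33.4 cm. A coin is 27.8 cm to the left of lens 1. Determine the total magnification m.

f₁ = −7.99 cm (diverging).
Lens 1: 1/d_i1 = 1/(-7.99) − 1/(27.8) = -0.1611, so d_i1 = -6.206 cm; m₁ = −d_i1/d_o1 = +0.2232.
d_o2 = 12.5 − (-6.206) = 18.71 cm.
f₂ = −33.4 cm (diverging).
Lens 2: 1/d_i2 = 1/(-33.4) − 1/(18.71) = -0.08339, so d_i2 = -11.99 cm; m₂ = −d_i2/d_o2 = +0.6410.
m = m₁·m₂ = (+0.2232)(+0.6410) = +0.143.

m = +0.143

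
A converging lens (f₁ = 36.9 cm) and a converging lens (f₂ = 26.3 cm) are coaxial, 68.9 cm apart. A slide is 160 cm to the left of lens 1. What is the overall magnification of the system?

Lens 1: 1/d_i1 = 1/(36.9) − 1/(160) = 0.02085, so d_i1 = 47.96 cm; m₁ = −d_i1/d_o1 = -0.2998.
d_o2 = 68.9 − (47.96) = 20.94 cm.
Lens 2: 1/d_i2 = 1/(26.3) − 1/(20.94) = -0.009733, so d_i2 = -102.7 cm; m₂ = −d_i2/d_o2 = +4.907.
m = m₁·m₂ = (-0.2998)(+4.907) = -1.47.

m = -1.47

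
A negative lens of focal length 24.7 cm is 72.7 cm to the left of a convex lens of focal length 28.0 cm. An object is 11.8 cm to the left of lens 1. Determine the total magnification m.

m = -0.360

f₁ = −24.7 cm (diverging).
Lens 1: 1/d_i1 = 1/(-24.7) − 1/(11.8) = -0.1252, so d_i1 = -7.985 cm; m₁ = −d_i1/d_o1 = +0.6767.
d_o2 = 72.7 − (-7.985) = 80.69 cm.
Lens 2: 1/d_i2 = 1/(28.0) − 1/(80.69) = 0.02332, so d_i2 = 42.88 cm; m₂ = −d_i2/d_o2 = -0.5314.
m = m₁·m₂ = (+0.6767)(-0.5314) = -0.360.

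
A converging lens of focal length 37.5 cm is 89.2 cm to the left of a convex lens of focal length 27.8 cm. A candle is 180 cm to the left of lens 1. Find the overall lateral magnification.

m = +0.521

Lens 1: 1/d_i1 = 1/(37.5) − 1/(180) = 0.02111, so d_i1 = 47.37 cm; m₁ = −d_i1/d_o1 = -0.2632.
d_o2 = 89.2 − (47.37) = 41.83 cm.
Lens 2: 1/d_i2 = 1/(27.8) − 1/(41.83) = 0.01206, so d_i2 = 82.88 cm; m₂ = −d_i2/d_o2 = -1.981.
m = m₁·m₂ = (-0.2632)(-1.981) = +0.521.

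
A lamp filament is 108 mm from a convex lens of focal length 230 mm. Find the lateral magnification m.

m = +1.89

1/d_i = 1/f − 1/d_o = 1/(230.0) − 1/(108) = -0.004911, so d_i = -203.6 mm.
m = −d_i/d_o = −(-203.6)/(108) = +1.89.
The image is virtual, upright and enlarged, on the same side as the object.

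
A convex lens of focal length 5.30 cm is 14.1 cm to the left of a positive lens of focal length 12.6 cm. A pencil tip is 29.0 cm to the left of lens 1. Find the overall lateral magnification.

m = -0.565

Lens 1: 1/d_i1 = 1/(5.30) − 1/(29.0) = 0.1542, so d_i1 = 6.485 cm; m₁ = −d_i1/d_o1 = -0.2236.
d_o2 = 14.1 − (6.485) = 7.615 cm.
Lens 2: 1/d_i2 = 1/(12.6) − 1/(7.615) = -0.05195, so d_i2 = -19.25 cm; m₂ = −d_i2/d_o2 = +2.528.
m = m₁·m₂ = (-0.2236)(+2.528) = -0.565.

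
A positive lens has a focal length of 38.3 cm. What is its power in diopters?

f = 38.3 cm = 0.383 m.
P = 1/f = 1/(0.383 m) = +2.61 D.

P = +2.61 D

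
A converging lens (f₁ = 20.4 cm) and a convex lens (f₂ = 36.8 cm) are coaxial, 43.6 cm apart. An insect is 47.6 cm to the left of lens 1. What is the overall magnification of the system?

Lens 1: 1/d_i1 = 1/(20.4) − 1/(47.6) = 0.02801, so d_i1 = 35.70 cm; m₁ = −d_i1/d_o1 = -0.7500.
d_o2 = 43.6 − (35.70) = 7.900 cm.
Lens 2: 1/d_i2 = 1/(36.8) − 1/(7.900) = -0.09941, so d_i2 = -10.06 cm; m₂ = −d_i2/d_o2 = +1.273.
m = m₁·m₂ = (-0.7500)(+1.273) = -0.955.

m = -0.955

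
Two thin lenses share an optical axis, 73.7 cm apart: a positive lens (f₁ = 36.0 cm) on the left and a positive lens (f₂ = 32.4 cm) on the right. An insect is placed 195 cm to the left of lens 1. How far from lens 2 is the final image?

Lens 1: 1/d_i1 = 1/f₁ − 1/d_o1 = 1/(36.0) − 1/(195) = 0.02265, so d_i1 = 44.15 cm.
The intermediate image is 44.15 cm to the right of lens 1, which is 73.7 − (44.15) = 29.55 cm to the left of lens 2, so d_o2 = +29.55 cm.
Lens 2: 1/d_i2 = 1/f₂ − 1/d_o2 = 1/(32.4) − 1/(29.55) = -0.002977, so d_i2 = -336 cm.
The final image is virtual, 336 cm to the left of lens 2 (overall magnification ≈ -2.6).

336 cm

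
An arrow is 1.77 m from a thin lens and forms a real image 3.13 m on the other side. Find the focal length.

f = 1.13 m (converging)

Real image ⇒ d_i = +3.13 m.
1/f = 1/d_o + 1/d_i = 1/(1.77) + 1/(3.13) = 0.8845, so f = 1.13 m.
Since f is positive, the thin lens is converging.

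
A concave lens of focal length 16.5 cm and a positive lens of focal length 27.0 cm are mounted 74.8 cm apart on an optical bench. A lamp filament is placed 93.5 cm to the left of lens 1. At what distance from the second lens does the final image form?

Lens 1 is diverging, so f₁ = −16.5 cm.
Lens 1: 1/d_i1 = 1/f₁ − 1/d_o1 = 1/(-16.5) − 1/(93.5) = -0.07130, so d_i1 = -14.03 cm.
The intermediate image is 14.03 cm to the left of lens 1 (virtual), which is 74.8 − (-14.03) = 88.83 cm to the left of lens 2, so d_o2 = +88.83 cm.
Lens 2: 1/d_i2 = 1/f₂ − 1/d_o2 = 1/(27.0) − 1/(88.83) = 0.02578, so d_i2 = 38.8 cm.
The final image is real, 38.8 cm to the right of lens 2 (overall magnification ≈ -0.066).

38.8 cm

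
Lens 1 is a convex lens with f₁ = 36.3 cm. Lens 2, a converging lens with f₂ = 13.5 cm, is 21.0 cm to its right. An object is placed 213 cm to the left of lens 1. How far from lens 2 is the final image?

Lens 1: 1/d_i1 = 1/f₁ − 1/d_o1 = 1/(36.3) − 1/(213) = 0.02285, so d_i1 = 43.76 cm.
The intermediate image is 43.76 cm to the right of lens 1, which lies 22.76 cm to the right of lens 2 — a virtual object — so d_o2 = −22.76 cm.
Lens 2: 1/d_i2 = 1/f₂ − 1/d_o2 = 1/(13.5) − 1/(-22.76) = 0.1180, so d_i2 = 8.47 cm.
The final image is real, 8.47 cm to the right of lens 2 (overall magnification ≈ -0.076).

8.47 cm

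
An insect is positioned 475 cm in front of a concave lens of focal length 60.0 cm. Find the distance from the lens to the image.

53.3 cm

For a concave lens, f = -60.0 cm.
Thin-lens equation: 1/q = 1/f − 1/p = 1/(-60.00) − 1/(475) = -0.01667 − 0.002105 = -0.01877, so q = -53.3 cm.
The image is virtual, upright and reduced, on the same side as the object.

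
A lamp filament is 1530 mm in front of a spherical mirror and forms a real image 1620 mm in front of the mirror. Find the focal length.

Real image ⇒ d_i = +1620 mm.
1/f = 1/d_o + 1/d_i = 1/(1530) + 1/(1620) = 0.001271, so f = 787 mm.
Since f is positive, the spherical mirror is concave.

f = 787 mm (concave)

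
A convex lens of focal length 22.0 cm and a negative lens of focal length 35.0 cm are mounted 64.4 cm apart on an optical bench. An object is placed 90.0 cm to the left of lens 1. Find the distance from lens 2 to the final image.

Lens 1: 1/d_i1 = 1/f₁ − 1/d_o1 = 1/(22.0) − 1/(90.0) = 0.03434, so d_i1 = 29.12 cm.
The intermediate image is 29.12 cm to the right of lens 1, which is 64.4 − (29.12) = 35.28 cm to the left of lens 2, so d_o2 = +35.28 cm.
Lens 2 is diverging, so f₂ = −35.0 cm.
Lens 2: 1/d_i2 = 1/f₂ − 1/d_o2 = 1/(-35.0) − 1/(35.28) = -0.05692, so d_i2 = -17.6 cm.
The final image is virtual, 17.6 cm to the left of lens 2 (overall magnification ≈ -0.16).

17.6 cm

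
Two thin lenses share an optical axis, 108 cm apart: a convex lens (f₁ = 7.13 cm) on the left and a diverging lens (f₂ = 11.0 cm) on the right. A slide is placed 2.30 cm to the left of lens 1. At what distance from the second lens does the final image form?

Lens 1: 1/d_i1 = 1/f₁ − 1/d_o1 = 1/(7.13) − 1/(2.30) = -0.2945, so d_i1 = -3.395 cm.
The intermediate image is 3.395 cm to the left of lens 1 (virtual), which is 108 − (-3.395) = 111.4 cm to the left of lens 2, so d_o2 = +111.4 cm.
Lens 2 is diverging, so f₂ = −11.0 cm.
Lens 2: 1/d_i2 = 1/f₂ − 1/d_o2 = 1/(-11.0) − 1/(111.4) = -0.09989, so d_i2 = -10.0 cm.
The final image is virtual, 10.0 cm to the left of lens 2 (overall magnification ≈ 0.13).

10.0 cm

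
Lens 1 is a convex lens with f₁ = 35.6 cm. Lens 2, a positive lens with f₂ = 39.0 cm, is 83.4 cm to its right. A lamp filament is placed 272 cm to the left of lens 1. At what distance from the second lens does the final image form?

Lens 1: 1/d_i1 = 1/f₁ − 1/d_o1 = 1/(35.6) − 1/(272) = 0.02441, so d_i1 = 40.96 cm.
The intermediate image is 40.96 cm to the right of lens 1, which is 83.4 − (40.96) = 42.44 cm to the left of lens 2, so d_o2 = +42.44 cm.
Lens 2: 1/d_i2 = 1/f₂ − 1/d_o2 = 1/(39.0) − 1/(42.44) = 0.002078, so d_i2 = 481 cm.
The final image is real, 481 cm to the right of lens 2 (overall magnification ≈ 1.7).

481 cm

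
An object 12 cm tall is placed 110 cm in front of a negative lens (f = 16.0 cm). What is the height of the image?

For a negative lens, f = -16.0 cm.
1/d_i = 1/f − 1/d_o = 1/(-16.00) − 1/(110) = -0.07159, so d_i = -13.97 cm.
m = −d_i/d_o = +0.1270.
|h_i| = |m|·h_o = 0.1270 × 12 = 1.52 cm. The image is virtual, upright and reduced, on the same side as the object.

1.52 cm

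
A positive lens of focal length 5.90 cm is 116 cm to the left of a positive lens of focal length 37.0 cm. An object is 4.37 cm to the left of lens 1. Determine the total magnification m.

Lens 1: 1/d_i1 = 1/(5.90) − 1/(4.37) = -0.05934, so d_i1 = -16.85 cm; m₁ = −d_i1/d_o1 = +3.856.
d_o2 = 116 − (-16.85) = 132.8 cm.
Lens 2: 1/d_i2 = 1/(37.0) − 1/(132.8) = 0.01950, so d_i2 = 51.29 cm; m₂ = −d_i2/d_o2 = -0.3862.
m = m₁·m₂ = (+3.856)(-0.3862) = -1.49.

m = -1.49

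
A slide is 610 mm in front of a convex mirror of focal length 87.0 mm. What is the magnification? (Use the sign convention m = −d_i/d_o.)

m = +0.125

For a convex mirror, f = -87.0 mm.
1/d_i = 1/f − 1/d_o = 1/(-87.00) − 1/(610) = -0.01313, so d_i = -76.14 mm.
m = −d_i/d_o = −(-76.14)/(610) = +0.125.
The image is virtual, upright and reduced, behind the mirror.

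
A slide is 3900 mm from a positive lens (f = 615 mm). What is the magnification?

1/d_i = 1/f − 1/d_o = 1/(615.0) − 1/(3900) = 0.001370, so d_i = 730.1 mm.
m = −d_i/d_o = −(730.1)/(3900) = -0.187.
The image is real, inverted and reduced, on the far side of the lens.

m = -0.187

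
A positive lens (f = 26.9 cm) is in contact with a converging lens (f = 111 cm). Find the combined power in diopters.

P = +4.62 D

P₁ = 1/f₁ = 1/(0.269 m) = +3.717 D; P₂ = 1/f₂ = 1/(1.11 m) = +0.9009 D.
For thin lenses in contact, P = P₁ + P₂ = (+3.717) + (+0.9009) = +4.62 D.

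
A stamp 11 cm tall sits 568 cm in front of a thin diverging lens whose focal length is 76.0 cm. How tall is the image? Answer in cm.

For a diverging lens, f = -76.0 cm.
1/d_i = 1/f − 1/d_o = 1/(-76.00) − 1/(568) = -0.01492, so d_i = -67.03 cm.
m = −d_i/d_o = +0.1180.
|h_i| = |m|·h_o = 0.1180 × 11 = 1.30 cm. The image is virtual, upright and reduced, on the same side as the object.

1.30 cm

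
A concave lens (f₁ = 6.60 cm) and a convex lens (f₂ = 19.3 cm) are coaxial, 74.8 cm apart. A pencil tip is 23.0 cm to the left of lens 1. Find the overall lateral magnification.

f₁ = −6.60 cm (diverging).
Lens 1: 1/d_i1 = 1/(-6.60) − 1/(23.0) = -0.1950, so d_i1 = -5.128 cm; m₁ = −d_i1/d_o1 = +0.2230.
d_o2 = 74.8 − (-5.128) = 79.93 cm.
Lens 2: 1/d_i2 = 1/(19.3) − 1/(79.93) = 0.03930, so d_i2 = 25.44 cm; m₂ = −d_i2/d_o2 = -0.3183.
m = m₁·m₂ = (+0.2230)(-0.3183) = -0.0710.

m = -0.0710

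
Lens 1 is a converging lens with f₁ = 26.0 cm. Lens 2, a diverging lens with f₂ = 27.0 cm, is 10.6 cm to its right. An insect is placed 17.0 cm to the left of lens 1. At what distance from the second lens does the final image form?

18.6 cm

Lens 1: 1/d_i1 = 1/f₁ − 1/d_o1 = 1/(26.0) − 1/(17.0) = -0.02036, so d_i1 = -49.11 cm.
The intermediate image is 49.11 cm to the left of lens 1 (virtual), which is 10.6 − (-49.11) = 59.71 cm to the left of lens 2, so d_o2 = +59.71 cm.
Lens 2 is diverging, so f₂ = −27.0 cm.
Lens 2: 1/d_i2 = 1/f₂ − 1/d_o2 = 1/(-27.0) − 1/(59.71) = -0.05378, so d_i2 = -18.6 cm.
The final image is virtual, 18.6 cm to the left of lens 2 (overall magnification ≈ 0.90).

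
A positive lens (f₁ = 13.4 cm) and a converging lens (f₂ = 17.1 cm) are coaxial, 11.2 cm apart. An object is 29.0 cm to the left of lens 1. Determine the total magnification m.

Lens 1: 1/d_i1 = 1/(13.4) − 1/(29.0) = 0.04014, so d_i1 = 24.91 cm; m₁ = −d_i1/d_o1 = -0.8590.
d_o2 = 11.2 − (24.91) = -13.71 cm (virtual object).
Lens 2: 1/d_i2 = 1/(17.1) − 1/(-13.71) = 0.1314, so d_i2 = 7.609 cm; m₂ = −d_i2/d_o2 = +0.5550.
m = m₁·m₂ = (-0.8590)(+0.5550) = -0.477.

m = -0.477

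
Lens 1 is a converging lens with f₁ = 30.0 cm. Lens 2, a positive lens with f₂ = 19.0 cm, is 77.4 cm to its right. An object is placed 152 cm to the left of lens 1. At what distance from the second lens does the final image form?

36.2 cm

Lens 1: 1/d_i1 = 1/f₁ − 1/d_o1 = 1/(30.0) − 1/(152) = 0.02675, so d_i1 = 37.38 cm.
The intermediate image is 37.38 cm to the right of lens 1, which is 77.4 − (37.38) = 40.02 cm to the left of lens 2, so d_o2 = +40.02 cm.
Lens 2: 1/d_i2 = 1/f₂ − 1/d_o2 = 1/(19.0) − 1/(40.02) = 0.02764, so d_i2 = 36.2 cm.
The final image is real, 36.2 cm to the right of lens 2 (overall magnification ≈ 0.22).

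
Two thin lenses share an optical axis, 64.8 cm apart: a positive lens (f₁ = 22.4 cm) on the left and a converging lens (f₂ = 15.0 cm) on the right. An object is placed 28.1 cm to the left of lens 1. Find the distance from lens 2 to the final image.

11.3 cm

Lens 1: 1/d_i1 = 1/f₁ − 1/d_o1 = 1/(22.4) − 1/(28.1) = 0.009056, so d_i1 = 110.4 cm.
The intermediate image is 110.4 cm to the right of lens 1, which lies 45.60 cm to the right of lens 2 — a virtual object — so d_o2 = −45.60 cm.
Lens 2: 1/d_i2 = 1/f₂ − 1/d_o2 = 1/(15.0) − 1/(-45.60) = 0.08860, so d_i2 = 11.3 cm.
The final image is real, 11.3 cm to the right of lens 2 (overall magnification ≈ -0.97).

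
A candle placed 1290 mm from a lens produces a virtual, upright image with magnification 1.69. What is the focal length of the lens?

f = 3160 mm (converging)

m = −d_i/d_o ⇒ d_i = −m·d_o = −(+1.69)·(1290) = -2180 mm.
1/f = 1/d_o + 1/d_i = 1/(1290) + 1/(-2180) = 0.0003165, so f = 3160 mm.
Since f is positive, the lens is converging.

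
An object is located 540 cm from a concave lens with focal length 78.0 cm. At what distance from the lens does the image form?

For a concave lens, f = -78.0 cm.
Lens equation: 1/d_i = 1/f − 1/d_o = 1/(-78.00) − 1/(540) = -0.01282 − 0.001852 = -0.01467, so d_i = -68.2 cm.
The image is virtual, upright and reduced, on the same side as the object.

68.2 cm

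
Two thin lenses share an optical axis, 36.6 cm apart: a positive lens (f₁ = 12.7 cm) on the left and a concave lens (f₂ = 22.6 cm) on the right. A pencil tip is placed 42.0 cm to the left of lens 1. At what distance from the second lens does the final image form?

10.1 cm

Lens 1: 1/d_i1 = 1/f₁ − 1/d_o1 = 1/(12.7) − 1/(42.0) = 0.05493, so d_i1 = 18.20 cm.
The intermediate image is 18.20 cm to the right of lens 1, which is 36.6 − (18.20) = 18.40 cm to the left of lens 2, so d_o2 = +18.40 cm.
Lens 2 is diverging, so f₂ = −22.6 cm.
Lens 2: 1/d_i2 = 1/f₂ − 1/d_o2 = 1/(-22.6) − 1/(18.40) = -0.09860, so d_i2 = -10.1 cm.
The final image is virtual, 10.1 cm to the left of lens 2 (overall magnification ≈ -0.24).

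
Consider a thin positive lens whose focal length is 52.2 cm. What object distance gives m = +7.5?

m = −d_i/d_o ⇒ d_i = −m·d_o.
1/f = 1/d_o + 1/d_i = 1/d_o − 1/(m·d_o) = (1 − 1/m)/d_o, so d_o = f(1 − 1/m) = (52.20)(1 − 1/(+7.5)) = 45.2 cm.

45.2 cm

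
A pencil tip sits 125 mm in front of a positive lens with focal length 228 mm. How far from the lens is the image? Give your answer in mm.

277 mm

Thin-lens equation: 1/d_i = 1/f − 1/d_o = 1/(228.0) − 1/(125) = 0.004386 − 0.008000 = -0.003614, so d_i = -277 mm.
The image is virtual, upright and enlarged, on the same side as the object.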